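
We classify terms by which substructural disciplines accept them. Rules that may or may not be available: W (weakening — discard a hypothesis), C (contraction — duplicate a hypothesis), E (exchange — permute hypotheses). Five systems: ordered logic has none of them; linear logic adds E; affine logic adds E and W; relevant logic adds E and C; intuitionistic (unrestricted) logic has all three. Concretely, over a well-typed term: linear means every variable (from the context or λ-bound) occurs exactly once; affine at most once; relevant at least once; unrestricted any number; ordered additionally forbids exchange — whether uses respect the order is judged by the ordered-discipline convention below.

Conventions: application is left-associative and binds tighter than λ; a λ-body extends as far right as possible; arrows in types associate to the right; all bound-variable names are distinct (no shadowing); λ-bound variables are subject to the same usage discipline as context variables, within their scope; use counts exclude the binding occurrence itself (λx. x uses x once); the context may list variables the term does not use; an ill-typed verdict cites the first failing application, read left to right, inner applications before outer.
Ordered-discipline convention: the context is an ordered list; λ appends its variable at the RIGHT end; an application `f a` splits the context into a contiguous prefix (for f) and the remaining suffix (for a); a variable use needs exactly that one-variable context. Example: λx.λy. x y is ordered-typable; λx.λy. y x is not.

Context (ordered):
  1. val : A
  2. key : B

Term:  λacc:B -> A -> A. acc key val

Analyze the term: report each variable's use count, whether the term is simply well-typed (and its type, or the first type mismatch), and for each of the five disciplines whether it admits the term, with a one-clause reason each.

usage: val=1, key=1, acc [bound]=1
order of uses: acc, key, val
typing: well-typed — term : (B -> A -> A) -> A
ordered: ✗, use order acc, key, val needs exchange
linear: ✓, single use per variable (val, key, acc)
affine: ✓, at most one use each (val, key, acc)
relevant: ✓, val, key, acc: all used, weakening unneeded
unrestricted: ✓, typability at (B -> A -> A) -> A is all that's needed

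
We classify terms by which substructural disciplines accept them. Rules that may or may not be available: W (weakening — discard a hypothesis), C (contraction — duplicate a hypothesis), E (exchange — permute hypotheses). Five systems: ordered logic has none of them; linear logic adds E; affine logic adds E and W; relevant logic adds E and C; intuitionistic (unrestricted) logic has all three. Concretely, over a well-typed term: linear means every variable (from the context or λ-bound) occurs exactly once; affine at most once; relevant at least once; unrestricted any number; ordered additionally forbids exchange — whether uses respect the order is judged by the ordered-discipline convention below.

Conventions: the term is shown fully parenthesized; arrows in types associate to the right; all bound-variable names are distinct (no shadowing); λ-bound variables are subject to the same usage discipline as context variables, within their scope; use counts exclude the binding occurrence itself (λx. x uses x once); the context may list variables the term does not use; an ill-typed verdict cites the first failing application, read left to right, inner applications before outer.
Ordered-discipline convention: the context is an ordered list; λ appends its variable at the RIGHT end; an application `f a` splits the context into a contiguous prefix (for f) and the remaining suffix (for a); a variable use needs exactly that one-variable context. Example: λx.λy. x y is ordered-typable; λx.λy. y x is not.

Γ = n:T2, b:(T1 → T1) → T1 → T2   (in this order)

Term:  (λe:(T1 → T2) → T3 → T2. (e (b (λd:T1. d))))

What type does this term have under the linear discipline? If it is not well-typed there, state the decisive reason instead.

not well-typed under linear — n never used (weakening)
variable uses: n: 0, b: 1, e (bound): 1, d (bound): 1
use order (left to right): e, b, d
typing: well-typed — term : ((T1 → T2) → T3 → T2) → T3 → T2
across the five disciplines: ordered ✗ | linear ✗ | affine ✓ | relevant ✗ | unrestricted ✓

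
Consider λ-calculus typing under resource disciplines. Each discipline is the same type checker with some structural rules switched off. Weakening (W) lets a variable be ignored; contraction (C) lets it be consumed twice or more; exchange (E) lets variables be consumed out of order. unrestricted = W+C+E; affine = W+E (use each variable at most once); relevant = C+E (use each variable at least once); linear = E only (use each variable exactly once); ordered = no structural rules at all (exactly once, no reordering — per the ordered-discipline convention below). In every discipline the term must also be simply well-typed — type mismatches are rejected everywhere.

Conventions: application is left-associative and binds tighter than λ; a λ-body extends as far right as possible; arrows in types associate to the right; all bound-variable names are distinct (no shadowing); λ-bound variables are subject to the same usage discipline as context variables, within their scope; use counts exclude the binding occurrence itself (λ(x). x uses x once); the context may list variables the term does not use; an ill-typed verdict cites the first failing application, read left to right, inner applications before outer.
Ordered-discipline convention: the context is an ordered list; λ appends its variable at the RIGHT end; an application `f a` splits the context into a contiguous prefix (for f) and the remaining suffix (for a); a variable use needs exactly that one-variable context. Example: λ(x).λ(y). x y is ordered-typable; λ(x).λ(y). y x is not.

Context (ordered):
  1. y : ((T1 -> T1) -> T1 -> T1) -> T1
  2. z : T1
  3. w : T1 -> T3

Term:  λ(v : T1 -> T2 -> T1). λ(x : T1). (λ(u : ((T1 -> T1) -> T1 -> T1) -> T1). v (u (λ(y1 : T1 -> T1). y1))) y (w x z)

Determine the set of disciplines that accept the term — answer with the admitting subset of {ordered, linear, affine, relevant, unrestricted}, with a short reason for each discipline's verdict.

admitting disciplines: none
usage: y: 1×; z: 1×; w: 1×; v (bound): 1×; x (bound): 1×; u (bound): 1×; y1 (bound): 1×
uses in reading order: v, u, y1, y, w, x, z
typing: ill-typed: applying a non-function (T3)
ordered ✗ (fails simple typing)
linear ✗ (a type mismatch blocks all five)
affine ✗ (the type mismatch rejects it)
relevant ✗ (not simply typable)
unrestricted ✗ (fails simple typing)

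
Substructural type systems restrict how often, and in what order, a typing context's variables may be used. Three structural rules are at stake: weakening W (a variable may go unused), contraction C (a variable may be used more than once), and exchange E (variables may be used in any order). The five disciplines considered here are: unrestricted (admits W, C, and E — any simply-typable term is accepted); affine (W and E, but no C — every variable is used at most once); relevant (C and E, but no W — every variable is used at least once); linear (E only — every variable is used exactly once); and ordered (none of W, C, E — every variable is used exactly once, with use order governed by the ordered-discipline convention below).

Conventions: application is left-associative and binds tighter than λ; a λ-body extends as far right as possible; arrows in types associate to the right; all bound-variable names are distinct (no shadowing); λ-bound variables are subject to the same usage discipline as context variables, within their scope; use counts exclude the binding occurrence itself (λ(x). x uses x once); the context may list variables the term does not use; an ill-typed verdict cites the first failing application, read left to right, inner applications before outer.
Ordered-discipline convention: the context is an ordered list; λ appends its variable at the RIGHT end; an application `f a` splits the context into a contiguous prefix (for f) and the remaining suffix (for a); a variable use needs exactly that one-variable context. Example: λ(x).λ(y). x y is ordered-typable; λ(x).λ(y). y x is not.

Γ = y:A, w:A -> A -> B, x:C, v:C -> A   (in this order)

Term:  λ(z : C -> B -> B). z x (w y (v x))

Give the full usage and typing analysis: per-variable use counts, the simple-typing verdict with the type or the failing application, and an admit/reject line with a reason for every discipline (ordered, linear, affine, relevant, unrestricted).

use counts: y ×1; w ×1; x ×2; v ×1; z [bound] ×1
left-to-right use order: z, x, w, y, v, x
typing: ✓ — (C -> B -> B) -> B
ordered: ✗, x ×2 used more than once (contraction)
linear: ✗, x ×2 used more than once (contraction)
affine: ✗, x ×2 used more than once (contraction)
relevant: ✓, y, w, x, v, z: all used, weakening unneeded
unrestricted: ✓, well-typed at (C -> B -> B) -> B; no restrictions here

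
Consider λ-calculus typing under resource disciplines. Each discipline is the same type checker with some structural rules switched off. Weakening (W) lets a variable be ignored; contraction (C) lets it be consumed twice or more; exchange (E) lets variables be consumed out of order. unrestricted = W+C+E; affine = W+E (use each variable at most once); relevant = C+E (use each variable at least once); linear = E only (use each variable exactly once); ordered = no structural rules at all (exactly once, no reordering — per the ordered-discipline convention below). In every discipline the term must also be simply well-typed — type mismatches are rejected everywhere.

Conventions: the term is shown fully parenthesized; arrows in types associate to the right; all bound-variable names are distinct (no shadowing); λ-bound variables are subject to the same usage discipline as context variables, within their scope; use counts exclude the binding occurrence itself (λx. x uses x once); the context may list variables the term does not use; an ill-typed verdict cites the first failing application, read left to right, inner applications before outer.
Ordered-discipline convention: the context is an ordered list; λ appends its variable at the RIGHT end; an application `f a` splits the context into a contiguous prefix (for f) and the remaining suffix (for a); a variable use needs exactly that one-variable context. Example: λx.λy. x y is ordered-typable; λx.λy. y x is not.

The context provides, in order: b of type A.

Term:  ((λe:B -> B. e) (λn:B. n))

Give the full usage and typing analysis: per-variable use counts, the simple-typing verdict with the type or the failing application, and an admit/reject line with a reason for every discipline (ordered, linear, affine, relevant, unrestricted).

usage: b ×0, e (λ-bound) ×1, n (λ-bound) ×1
left-to-right use order: e, n
typing: well-typed at B -> B
ordered ✗ (b left unused)
linear ✗ (b left unused)
affine ✓ (b, e, n: no repeats, contraction unneeded)
relevant ✗ (b left unused)
unrestricted ✓ (typability at B -> B is all that's needed)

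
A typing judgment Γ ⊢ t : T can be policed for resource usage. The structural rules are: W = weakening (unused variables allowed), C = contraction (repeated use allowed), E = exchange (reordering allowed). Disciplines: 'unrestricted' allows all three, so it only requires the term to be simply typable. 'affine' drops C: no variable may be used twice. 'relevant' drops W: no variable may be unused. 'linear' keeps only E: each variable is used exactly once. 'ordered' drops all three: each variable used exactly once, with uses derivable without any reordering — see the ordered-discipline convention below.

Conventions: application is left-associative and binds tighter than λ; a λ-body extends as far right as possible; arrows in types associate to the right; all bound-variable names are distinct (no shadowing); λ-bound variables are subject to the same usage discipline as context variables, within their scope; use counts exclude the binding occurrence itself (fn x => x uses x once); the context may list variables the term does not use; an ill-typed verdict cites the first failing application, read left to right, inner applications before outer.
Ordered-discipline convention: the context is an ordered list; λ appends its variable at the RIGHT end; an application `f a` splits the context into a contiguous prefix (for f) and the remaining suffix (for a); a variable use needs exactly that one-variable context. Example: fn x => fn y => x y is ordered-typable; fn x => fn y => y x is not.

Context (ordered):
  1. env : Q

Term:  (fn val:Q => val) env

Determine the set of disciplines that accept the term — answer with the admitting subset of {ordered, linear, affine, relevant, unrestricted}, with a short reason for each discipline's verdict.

accepted by: ordered, linear, affine, relevant, unrestricted
variable uses: env: 1; val (λ-bound): 1
order of uses: val, env
typing: ✓ — Q
ordered: ✓ — single-use (env, val), ordered derivation ok
linear: ✓ — single use per variable (env, val)
affine: ✓ — none of env, val used more than once
relevant: ✓ — at least one use each (env, val)
unrestricted: ✓ — type-checks (Q) and nothing is barred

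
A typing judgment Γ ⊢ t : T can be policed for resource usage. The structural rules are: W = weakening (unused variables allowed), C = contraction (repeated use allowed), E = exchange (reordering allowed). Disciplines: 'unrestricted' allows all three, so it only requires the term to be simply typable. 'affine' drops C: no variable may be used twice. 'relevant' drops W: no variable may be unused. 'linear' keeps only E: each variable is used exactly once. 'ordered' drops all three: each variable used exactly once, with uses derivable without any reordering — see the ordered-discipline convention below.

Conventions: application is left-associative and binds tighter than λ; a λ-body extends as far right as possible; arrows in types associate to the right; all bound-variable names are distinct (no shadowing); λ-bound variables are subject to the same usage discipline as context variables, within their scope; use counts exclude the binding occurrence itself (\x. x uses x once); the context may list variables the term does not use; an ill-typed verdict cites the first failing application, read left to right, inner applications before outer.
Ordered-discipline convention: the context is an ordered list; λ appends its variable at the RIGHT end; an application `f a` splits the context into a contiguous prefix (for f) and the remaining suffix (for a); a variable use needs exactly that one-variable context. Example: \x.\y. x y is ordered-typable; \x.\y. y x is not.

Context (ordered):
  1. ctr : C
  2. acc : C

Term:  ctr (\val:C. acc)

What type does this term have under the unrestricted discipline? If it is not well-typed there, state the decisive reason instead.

not well-typed under unrestricted — fails simple typing
variable uses: ctr: 1×; acc: 1×; val [bound]: 0×
order of uses: ctr, acc
typing: ill-typed: non-arrow in function slot: C
per-discipline verdicts: ordered ✗, linear ✗, affine ✗, relevant ✗, unrestricted ✗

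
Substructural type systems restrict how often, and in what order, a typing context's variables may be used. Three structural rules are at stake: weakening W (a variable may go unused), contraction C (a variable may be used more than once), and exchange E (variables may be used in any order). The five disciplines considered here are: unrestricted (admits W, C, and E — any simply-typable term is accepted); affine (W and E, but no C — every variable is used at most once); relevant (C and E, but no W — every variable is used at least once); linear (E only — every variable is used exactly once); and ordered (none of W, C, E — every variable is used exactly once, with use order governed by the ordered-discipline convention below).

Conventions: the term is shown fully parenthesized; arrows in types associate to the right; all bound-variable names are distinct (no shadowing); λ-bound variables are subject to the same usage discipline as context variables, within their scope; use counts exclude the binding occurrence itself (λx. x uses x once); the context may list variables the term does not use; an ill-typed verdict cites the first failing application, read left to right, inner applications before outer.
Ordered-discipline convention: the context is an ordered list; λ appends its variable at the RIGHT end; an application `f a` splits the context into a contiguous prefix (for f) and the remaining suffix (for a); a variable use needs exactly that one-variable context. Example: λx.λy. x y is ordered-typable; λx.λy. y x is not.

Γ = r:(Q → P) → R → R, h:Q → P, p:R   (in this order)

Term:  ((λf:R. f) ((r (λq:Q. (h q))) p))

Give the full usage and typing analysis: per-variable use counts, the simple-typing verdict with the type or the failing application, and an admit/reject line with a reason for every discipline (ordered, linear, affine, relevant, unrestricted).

usage: r ×1; h ×1; p ×1; f [bound] ×1; q [bound] ×1
use order (left to right): f, r, h, q, p
typing: the term checks, with type R
ordered: ✓ — one use each (r, h, p, f, q); ordered split holds
linear: ✓ — r, h, p, f, q: one use apiece
affine: ✓ — none of r, h, p, f, q used more than once
relevant: ✓ — at least one use each (r, h, p, f, q)
unrestricted: ✓ — well-typed at R; no restrictions here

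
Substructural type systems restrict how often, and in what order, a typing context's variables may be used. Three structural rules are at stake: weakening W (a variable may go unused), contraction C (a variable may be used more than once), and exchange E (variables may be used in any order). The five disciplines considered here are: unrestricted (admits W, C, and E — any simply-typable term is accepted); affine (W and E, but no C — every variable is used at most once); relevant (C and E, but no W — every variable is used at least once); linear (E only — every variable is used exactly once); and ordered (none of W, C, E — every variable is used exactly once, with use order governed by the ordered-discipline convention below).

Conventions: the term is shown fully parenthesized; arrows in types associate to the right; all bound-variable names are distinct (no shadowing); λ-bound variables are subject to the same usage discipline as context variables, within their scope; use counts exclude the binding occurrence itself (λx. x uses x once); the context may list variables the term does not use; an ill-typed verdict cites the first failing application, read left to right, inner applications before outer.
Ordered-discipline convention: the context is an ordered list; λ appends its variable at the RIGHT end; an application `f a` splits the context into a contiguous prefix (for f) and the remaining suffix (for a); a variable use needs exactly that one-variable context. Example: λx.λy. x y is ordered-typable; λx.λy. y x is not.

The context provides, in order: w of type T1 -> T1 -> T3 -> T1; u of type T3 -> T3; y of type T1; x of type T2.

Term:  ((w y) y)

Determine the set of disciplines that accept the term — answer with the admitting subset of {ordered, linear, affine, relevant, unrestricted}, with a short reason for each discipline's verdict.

admitting disciplines: unrestricted
usage: w: 1×; u: 0×; y: 2×; x: 0×
left-to-right use order: w, y, y
typing: well-typed at T3 -> T1
ordered: ✗ — uses contraction: y ×2; unused: u, x — weakening required
linear: ✗ — uses contraction: y ×2; unused: u, x — weakening required
affine: ✗ — uses contraction: y ×2
relevant: ✗ — unused: u, x — weakening required
unrestricted: ✓ — well-typed at T3 -> T1; no restrictions here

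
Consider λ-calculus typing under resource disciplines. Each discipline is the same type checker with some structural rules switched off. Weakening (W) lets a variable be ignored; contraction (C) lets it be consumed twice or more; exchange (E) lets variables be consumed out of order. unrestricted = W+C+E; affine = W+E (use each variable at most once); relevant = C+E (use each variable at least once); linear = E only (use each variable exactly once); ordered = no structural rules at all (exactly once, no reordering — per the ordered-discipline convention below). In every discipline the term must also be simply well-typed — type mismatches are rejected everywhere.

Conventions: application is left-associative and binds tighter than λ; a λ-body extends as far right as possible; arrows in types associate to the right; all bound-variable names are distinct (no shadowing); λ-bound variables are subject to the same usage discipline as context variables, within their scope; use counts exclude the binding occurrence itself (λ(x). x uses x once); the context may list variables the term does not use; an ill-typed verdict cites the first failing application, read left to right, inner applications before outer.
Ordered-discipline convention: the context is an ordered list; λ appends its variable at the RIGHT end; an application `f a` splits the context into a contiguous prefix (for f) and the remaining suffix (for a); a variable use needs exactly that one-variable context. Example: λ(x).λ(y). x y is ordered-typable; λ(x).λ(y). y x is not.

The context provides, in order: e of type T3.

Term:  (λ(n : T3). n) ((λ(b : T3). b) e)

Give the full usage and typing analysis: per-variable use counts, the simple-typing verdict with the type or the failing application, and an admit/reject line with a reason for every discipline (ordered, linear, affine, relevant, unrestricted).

use counts: e=1; n (bound)=1; b (bound)=1
use order (left to right): n, b, e
typing: ✓ — T3
ordered: ✓, single-use (e, n, b), ordered derivation ok
linear: ✓, e, n, b: one use apiece
affine: ✓, e, n, b: no repeats, contraction unneeded
relevant: ✓, none of e, n, b goes unused
unrestricted: ✓, simply typable at T3; W, C, E all held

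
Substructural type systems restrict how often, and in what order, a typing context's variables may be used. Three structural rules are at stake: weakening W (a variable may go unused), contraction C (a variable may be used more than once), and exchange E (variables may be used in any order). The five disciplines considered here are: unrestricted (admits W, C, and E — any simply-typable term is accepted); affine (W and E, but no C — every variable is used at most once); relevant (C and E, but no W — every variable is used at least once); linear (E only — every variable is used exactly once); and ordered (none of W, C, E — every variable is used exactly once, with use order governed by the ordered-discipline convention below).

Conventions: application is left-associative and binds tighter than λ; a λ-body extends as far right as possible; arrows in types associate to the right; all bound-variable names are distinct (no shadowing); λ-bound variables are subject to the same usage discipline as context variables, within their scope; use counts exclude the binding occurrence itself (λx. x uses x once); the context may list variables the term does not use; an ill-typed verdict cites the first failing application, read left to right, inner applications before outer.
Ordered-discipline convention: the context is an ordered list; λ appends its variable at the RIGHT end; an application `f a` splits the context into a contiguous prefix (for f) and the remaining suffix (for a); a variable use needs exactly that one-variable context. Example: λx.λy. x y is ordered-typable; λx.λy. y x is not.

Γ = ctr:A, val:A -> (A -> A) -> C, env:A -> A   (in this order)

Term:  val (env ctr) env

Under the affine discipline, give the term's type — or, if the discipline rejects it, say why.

not well-typed under affine — needs contraction — env ×2
counts: ctr: 1×; val: 1×; env: 2×
use order (left to right): val, env, ctr, env
typing: well-typed at C
summary: ordered ✗, linear ✗, affine ✗, relevant ✓, unrestricted ✓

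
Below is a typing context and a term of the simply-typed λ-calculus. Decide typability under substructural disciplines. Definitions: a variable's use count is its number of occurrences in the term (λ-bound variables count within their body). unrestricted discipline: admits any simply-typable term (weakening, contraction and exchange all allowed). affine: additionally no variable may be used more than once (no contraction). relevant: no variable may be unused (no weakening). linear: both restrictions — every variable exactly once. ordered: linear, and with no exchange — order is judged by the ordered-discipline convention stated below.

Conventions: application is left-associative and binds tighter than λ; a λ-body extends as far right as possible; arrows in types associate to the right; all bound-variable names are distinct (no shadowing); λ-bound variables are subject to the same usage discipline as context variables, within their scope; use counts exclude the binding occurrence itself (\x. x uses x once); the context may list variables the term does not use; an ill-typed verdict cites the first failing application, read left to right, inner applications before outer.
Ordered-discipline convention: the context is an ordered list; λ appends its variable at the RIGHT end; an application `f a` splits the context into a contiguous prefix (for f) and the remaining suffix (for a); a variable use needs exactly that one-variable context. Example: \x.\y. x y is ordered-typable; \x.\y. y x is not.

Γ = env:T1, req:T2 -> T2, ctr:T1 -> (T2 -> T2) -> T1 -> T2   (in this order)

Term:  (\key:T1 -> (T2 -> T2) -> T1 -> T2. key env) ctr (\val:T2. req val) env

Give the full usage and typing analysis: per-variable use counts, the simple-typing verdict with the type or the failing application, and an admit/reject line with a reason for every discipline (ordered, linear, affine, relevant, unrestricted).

variable uses: env=2; req=1; ctr=1; key (bound)=1; val (bound)=1
uses in reading order: key, env, ctr, req, val, env
typing: the term checks, with type T2
ordered: ✗, uses contraction: env ×2
linear: ✗, uses contraction: env ×2
affine: ✗, uses contraction: env ×2
relevant: ✓, at least one use each (env, req, ctr, key, val)
unrestricted: ✓, simply typable at T2; W, C, E all held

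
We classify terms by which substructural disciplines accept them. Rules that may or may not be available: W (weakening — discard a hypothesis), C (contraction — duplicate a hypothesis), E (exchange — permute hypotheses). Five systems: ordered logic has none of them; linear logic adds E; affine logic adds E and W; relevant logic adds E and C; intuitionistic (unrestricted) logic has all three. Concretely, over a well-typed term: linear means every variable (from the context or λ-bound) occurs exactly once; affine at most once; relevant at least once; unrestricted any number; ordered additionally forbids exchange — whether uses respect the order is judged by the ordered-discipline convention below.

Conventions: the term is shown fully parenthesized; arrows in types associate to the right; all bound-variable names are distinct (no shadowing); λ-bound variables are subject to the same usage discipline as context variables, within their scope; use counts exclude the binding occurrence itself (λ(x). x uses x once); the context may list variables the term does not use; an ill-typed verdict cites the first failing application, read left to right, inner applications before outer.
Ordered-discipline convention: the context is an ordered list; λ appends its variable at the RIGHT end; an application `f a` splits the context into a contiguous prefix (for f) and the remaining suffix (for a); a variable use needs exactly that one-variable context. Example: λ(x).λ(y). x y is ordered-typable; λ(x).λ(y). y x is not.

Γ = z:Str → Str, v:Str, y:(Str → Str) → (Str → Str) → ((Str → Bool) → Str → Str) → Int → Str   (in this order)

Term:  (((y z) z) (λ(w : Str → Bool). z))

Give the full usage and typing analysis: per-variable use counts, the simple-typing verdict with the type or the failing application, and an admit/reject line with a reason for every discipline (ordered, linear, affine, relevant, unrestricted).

counts: z ×3; v ×0; y ×1; w [bound] ×0
order of uses: y, z, z, z
typing: the term checks, with type Int → Str
ordered: ✗ — uses contraction: z ×3; v, w never used (weakening)
linear: ✗ — uses contraction: z ×3; v, w never used (weakening)
affine: ✗ — uses contraction: z ×3
relevant: ✗ — v, w never used (weakening)
unrestricted: ✓ — well-typed at Int → Str; no restrictions here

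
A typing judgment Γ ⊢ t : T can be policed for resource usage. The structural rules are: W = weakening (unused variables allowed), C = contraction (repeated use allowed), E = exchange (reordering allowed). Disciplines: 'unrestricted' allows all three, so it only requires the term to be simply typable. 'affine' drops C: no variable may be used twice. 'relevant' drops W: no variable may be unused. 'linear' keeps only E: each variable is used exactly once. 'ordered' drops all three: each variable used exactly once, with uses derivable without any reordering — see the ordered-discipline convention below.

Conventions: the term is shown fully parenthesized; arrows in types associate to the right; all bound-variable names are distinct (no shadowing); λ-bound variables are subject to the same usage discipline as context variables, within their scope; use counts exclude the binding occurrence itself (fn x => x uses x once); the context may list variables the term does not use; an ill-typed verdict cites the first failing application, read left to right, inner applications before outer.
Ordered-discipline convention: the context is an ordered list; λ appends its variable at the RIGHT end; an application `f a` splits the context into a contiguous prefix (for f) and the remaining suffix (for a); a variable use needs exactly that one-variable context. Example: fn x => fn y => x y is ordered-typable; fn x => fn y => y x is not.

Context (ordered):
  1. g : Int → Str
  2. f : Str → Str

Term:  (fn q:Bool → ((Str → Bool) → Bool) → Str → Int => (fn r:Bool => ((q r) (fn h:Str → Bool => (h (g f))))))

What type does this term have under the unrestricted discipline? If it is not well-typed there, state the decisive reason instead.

not well-typed under unrestricted — the type mismatch rejects it
variable uses: g ×1; f ×1; q (bound) ×1; r (bound) ×1; h (bound) ×1
order of uses: q, r, h, g, f
typing: ill-typed: argument of type Str → Str where Int is required
per-discipline verdicts: ordered ✗, linear ✗, affine ✗, relevant ✗, unrestricted ✗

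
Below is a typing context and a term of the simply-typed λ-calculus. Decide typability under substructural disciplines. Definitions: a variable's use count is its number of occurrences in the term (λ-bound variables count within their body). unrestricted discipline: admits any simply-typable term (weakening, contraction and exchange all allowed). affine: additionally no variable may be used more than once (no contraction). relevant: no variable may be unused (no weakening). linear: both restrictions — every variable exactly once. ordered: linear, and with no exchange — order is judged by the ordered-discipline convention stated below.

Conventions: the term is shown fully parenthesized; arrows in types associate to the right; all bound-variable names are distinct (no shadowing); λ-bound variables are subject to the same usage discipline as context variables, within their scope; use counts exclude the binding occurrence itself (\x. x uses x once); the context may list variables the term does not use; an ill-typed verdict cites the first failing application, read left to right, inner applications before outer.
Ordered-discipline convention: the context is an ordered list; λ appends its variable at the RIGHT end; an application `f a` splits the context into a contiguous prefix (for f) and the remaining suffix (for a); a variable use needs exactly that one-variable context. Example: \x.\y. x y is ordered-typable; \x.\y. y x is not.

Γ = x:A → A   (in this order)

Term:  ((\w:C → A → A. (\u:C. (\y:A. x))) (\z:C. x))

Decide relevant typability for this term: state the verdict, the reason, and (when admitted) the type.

no — unused: w, u, y, z — weakening required
variable uses: x=2; w (bound)=0; u (bound)=0; y (bound)=0; z (bound)=0
order of uses: x, x
typing: the term checks, with type C → A → A → A
per-discipline verdicts: ordered ✗, linear ✗, affine ✗, relevant ✗, unrestricted ✓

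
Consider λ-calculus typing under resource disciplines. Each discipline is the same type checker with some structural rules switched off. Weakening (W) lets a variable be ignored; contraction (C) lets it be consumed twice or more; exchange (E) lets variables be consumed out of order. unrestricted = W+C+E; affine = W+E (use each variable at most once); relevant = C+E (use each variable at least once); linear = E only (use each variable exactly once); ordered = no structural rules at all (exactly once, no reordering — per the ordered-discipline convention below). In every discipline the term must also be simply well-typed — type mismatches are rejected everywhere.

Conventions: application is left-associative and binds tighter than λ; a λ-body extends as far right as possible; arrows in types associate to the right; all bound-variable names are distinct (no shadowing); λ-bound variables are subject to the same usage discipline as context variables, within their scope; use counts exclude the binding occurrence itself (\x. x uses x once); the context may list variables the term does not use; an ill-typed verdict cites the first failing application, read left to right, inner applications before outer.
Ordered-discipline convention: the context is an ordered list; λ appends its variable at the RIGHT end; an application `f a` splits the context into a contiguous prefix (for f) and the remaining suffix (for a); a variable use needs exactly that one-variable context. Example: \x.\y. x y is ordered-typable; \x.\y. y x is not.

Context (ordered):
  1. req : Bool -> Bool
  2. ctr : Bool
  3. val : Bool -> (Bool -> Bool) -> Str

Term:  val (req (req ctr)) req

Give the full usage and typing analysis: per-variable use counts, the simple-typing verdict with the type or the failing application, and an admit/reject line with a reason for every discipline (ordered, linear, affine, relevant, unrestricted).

usage: req: 3, ctr: 1, val: 1
use order (left to right): val, req, req, ctr, req
typing: well-typed at Str
ordered: ✗, uses contraction: req ×3
linear: ✗, uses contraction: req ×3
affine: ✗, uses contraction: req ×3
relevant: ✓, req, ctr, val: all used, weakening unneeded
unrestricted: ✓, type-checks (Str) and nothing is barred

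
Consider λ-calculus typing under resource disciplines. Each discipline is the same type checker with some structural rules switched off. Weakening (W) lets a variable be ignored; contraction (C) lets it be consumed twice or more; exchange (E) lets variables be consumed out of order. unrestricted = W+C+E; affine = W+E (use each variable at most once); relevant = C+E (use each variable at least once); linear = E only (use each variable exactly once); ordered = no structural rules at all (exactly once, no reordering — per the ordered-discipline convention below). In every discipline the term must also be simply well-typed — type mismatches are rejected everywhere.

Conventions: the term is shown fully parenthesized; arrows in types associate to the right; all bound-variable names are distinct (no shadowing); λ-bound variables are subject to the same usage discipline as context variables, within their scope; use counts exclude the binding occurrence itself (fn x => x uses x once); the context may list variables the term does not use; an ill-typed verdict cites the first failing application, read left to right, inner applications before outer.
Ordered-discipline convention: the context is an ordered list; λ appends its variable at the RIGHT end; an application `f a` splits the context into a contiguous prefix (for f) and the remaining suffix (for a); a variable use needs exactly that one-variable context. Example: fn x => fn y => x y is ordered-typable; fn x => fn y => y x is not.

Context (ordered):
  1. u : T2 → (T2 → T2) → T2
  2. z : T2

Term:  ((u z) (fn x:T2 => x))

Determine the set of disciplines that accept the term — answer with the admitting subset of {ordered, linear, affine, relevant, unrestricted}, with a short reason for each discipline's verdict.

accepted by: ordered, linear, affine, relevant, unrestricted
use counts: u: 1; z: 1; x (bound): 1
order of uses: u, z, x
typing: well-typed at T2
ordered ✓ (u, z, x once each; derivable with no W/C/E)
linear ✓ (exactly-once usage across u, z, x)
affine ✓ (no duplicate uses among u, z, x)
relevant ✓ (u, z, x: all used, weakening unneeded)
unrestricted ✓ (well-typed at T2; no restrictions here)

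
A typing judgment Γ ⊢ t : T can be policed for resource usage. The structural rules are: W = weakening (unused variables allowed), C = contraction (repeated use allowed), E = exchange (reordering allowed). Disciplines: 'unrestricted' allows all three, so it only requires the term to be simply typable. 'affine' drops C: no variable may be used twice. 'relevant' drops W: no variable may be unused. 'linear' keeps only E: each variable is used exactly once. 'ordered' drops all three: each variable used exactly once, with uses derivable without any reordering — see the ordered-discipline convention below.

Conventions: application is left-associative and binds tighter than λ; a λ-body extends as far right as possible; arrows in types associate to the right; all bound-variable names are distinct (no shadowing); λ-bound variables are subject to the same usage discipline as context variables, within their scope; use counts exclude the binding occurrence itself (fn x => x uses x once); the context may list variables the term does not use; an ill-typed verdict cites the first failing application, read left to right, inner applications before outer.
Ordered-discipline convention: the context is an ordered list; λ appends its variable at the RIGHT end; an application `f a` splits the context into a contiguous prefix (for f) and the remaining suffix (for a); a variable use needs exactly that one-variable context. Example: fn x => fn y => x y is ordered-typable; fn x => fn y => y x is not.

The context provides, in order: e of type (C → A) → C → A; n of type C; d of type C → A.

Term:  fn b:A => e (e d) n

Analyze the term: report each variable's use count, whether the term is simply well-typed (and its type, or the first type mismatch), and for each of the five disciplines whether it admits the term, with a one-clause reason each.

variable uses: e=2; n=1; d=1; b (λ-bound)=0
use order (left to right): e, e, d, n
typing: well-typed — term : A → A
ordered ✗ (repeated use of e ×2; b left unused)
linear ✗ (repeated use of e ×2; b left unused)
affine ✗ (repeated use of e ×2)
relevant ✗ (b left unused)
unrestricted ✓ (well-typed at A → A; no restrictions here)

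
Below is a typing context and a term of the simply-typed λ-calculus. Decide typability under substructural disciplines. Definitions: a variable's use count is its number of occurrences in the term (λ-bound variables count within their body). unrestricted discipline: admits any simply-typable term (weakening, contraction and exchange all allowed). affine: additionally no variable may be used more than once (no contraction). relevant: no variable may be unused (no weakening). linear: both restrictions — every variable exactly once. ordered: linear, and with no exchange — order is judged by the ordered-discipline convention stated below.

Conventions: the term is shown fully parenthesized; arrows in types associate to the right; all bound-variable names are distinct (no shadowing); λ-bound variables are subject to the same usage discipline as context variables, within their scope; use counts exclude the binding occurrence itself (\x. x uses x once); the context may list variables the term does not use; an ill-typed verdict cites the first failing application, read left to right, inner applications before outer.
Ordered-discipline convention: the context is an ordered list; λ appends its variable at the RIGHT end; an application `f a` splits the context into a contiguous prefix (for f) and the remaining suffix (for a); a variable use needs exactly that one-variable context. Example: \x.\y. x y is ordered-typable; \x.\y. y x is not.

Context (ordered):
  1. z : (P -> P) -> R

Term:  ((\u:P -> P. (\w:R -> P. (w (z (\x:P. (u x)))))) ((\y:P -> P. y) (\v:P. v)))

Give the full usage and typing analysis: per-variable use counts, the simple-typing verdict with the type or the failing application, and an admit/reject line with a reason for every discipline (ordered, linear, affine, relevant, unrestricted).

variable uses: z: 1, u [bound]: 1, w [bound]: 1, x [bound]: 1, y [bound]: 1, v [bound]: 1
order of uses: w, z, u, x, y, v
typing: well-typed at (R -> P) -> P
ordered: ✗ — no contiguous prefix/suffix split fits w, z, u, x, y, v
linear: ✓ — each of z, u, w, x, y, v used exactly once
affine: ✓ — no duplicate uses among z, u, w, x, y, v
relevant: ✓ — at least one use each (z, u, w, x, y, v)
unrestricted: ✓ — well-typed at (R -> P) -> P; no restrictions here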